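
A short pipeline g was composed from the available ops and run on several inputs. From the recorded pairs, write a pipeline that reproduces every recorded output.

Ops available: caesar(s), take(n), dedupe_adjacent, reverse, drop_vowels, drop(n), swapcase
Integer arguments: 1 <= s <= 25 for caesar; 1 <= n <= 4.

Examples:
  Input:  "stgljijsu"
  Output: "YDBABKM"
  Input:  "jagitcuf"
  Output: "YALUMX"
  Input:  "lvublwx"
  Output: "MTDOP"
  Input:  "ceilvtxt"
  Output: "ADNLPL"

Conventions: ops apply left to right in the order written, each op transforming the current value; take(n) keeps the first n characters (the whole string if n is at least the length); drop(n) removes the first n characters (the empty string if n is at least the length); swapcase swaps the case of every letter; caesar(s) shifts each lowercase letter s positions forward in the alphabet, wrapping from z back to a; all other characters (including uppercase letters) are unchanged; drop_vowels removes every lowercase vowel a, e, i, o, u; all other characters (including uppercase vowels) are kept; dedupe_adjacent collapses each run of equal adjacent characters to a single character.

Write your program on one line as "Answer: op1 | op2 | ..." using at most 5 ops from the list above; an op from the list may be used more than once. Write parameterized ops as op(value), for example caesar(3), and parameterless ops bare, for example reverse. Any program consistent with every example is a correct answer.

drop(1) | drop(1) | caesar(18) | swapcase

Check, running the answer program on each example:
  "stgljijsu" -> "tgljijsu" -> "gljijsu" -> "ydbabkm" -> "YDBABKM"
  "jagitcuf" -> "agitcuf" -> "gitcuf" -> "yalumx" -> "YALUMX"
  "lvublwx" -> "vublwx" -> "ublwx" -> "mtdop" -> "MTDOP"
  "ceilvtxt" -> "eilvtxt" -> "ilvtxt" -> "adnlpl" -> "ADNLPL"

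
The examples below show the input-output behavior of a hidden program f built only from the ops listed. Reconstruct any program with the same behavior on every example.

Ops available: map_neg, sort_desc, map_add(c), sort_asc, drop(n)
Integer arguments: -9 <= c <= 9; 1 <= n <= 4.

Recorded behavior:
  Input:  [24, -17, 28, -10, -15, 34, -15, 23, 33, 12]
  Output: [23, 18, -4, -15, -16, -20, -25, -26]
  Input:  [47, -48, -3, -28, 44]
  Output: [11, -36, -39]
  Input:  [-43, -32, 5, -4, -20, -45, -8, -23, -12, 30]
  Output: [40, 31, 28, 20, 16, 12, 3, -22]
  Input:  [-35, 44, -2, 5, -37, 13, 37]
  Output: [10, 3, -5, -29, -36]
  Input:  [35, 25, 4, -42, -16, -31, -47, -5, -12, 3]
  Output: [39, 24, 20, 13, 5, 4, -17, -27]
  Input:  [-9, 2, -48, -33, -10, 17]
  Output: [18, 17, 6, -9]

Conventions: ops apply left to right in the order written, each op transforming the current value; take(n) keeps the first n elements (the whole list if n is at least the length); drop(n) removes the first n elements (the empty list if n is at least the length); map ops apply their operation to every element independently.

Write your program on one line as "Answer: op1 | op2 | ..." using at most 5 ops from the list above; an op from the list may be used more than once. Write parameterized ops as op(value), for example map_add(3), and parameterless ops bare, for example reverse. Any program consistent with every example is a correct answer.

map_neg | sort_desc | map_add(8) | drop(2)

Check, running the answer program on each example:
  [24, -17, 28, -10, -15, 34, -15, 23, 33, 12] -> [-24, 17, -28, 10, 15, -34, 15, -23, -33, -12] -> [17, 15, 15, 10, -12, -23, -24, -28, -33, -34] -> [25, 23, 23, 18, -4, -15, -16, -20, -25, -26] -> [23, 18, -4, -15, -16, -20, -25, -26]
  [47, -48, -3, -28, 44] -> [-47, 48, 3, 28, -44] -> [48, 28, 3, -44, -47] -> [56, 36, 11, -36, -39] -> [11, -36, -39]
  [-43, -32, 5, -4, -20, -45, -8, -23, -12, 30] -> [43, 32, -5, 4, 20, 45, 8, 23, 12, -30] -> [45, 43, 32, 23, 20, 12, 8, 4, -5, -30] -> [53, 51, 40, 31, 28, 20, 16, 12, 3, -22] -> [40, 31, 28, 20, 16, 12, 3, -22]
  [-35, 44, -2, 5, -37, 13, 37] -> [35, -44, 2, -5, 37, -13, -37] -> [37, 35, 2, -5, -13, -37, -44] -> [45, 43, 10, 3, -5, -29, -36] -> [10, 3, -5, -29, -36]
  [35, 25, 4, -42, -16, -31, -47, -5, -12, 3] -> [-35, -25, -4, 42, 16, 31, 47, 5, 12, -3] -> [47, 42, 31, 16, 12, 5, -3, -4, -25, -35] -> [55, 50, 39, 24, 20, 13, 5, 4, -17, -27] -> [39, 24, 20, 13, 5, 4, -17, -27]
  [-9, 2, -48, -33, -10, 17] -> [9, -2, 48, 33, 10, -17] -> [48, 33, 10, 9, -2, -17] -> [56, 41, 18, 17, 6, -9] -> [18, 17, 6, -9]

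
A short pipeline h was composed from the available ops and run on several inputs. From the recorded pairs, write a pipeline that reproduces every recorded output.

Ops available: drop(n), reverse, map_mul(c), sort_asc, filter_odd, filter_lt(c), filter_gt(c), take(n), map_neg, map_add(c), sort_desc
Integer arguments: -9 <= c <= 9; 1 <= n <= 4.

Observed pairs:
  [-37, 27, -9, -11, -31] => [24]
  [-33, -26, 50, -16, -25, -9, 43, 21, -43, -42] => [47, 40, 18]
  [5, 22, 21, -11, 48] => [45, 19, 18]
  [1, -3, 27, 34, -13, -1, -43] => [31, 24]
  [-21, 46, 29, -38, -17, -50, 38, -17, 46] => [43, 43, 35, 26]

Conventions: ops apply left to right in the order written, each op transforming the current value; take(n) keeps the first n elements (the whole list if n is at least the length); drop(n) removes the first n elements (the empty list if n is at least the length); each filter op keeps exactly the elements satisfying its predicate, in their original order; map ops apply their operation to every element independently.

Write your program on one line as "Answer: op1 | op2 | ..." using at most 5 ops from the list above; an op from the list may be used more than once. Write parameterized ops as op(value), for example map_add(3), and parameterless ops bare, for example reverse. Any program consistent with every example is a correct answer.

map_add(-3) | reverse | filter_gt(3) | sort_desc

Check, running the answer program on each example:
  [-37, 27, -9, -11, -31] -> [-40, 24, -12, -14, -34] -> [-34, -14, -12, 24, -40] -> [24] -> [24]
  [-33, -26, 50, -16, -25, -9, 43, 21, -43, -42] -> [-36, -29, 47, -19, -28, -12, 40, 18, -46, -45] -> [-45, -46, 18, 40, -12, -28, -19, 47, -29, -36] -> [18, 40, 47] -> [47, 40, 18]
  [5, 22, 21, -11, 48] -> [2, 19, 18, -14, 45] -> [45, -14, 18, 19, 2] -> [45, 18, 19] -> [45, 19, 18]
  [1, -3, 27, 34, -13, -1, -43] -> [-2, -6, 24, 31, -16, -4, -46] -> [-46, -4, -16, 31, 24, -6, -2] -> [31, 24] -> [31, 24]
  [-21, 46, 29, -38, -17, -50, 38, -17, 46] -> [-24, 43, 26, -41, -20, -53, 35, -20, 43] -> [43, -20, 35, -53, -20, -41, 26, 43, -24] -> [43, 35, 26, 43] -> [43, 43, 35, 26]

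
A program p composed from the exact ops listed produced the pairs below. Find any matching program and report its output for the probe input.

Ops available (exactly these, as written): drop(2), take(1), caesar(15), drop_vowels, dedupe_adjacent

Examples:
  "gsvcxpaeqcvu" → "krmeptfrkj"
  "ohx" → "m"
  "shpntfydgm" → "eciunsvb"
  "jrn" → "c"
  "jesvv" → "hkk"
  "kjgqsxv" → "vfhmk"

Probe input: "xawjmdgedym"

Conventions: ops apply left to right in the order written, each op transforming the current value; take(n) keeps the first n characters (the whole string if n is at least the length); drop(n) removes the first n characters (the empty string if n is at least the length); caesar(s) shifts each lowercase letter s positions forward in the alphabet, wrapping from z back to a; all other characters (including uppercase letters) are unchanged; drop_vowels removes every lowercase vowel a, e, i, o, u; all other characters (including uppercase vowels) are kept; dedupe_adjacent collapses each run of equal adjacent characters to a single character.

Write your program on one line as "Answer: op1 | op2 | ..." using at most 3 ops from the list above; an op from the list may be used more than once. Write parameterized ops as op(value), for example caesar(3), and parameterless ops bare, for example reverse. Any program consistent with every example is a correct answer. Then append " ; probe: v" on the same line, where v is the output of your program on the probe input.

caesar(15) | drop(2) ; probe: "lybsvtsnb"

Check, running the answer program on each example:
  "gsvcxpaeqcvu" -> "vhkrmeptfrkj" -> "krmeptfrkj"
  "ohx" -> "dwm" -> "m"
  "shpntfydgm" -> "hweciunsvb" -> "eciunsvb"
  "jrn" -> "ygc" -> "c"
  "jesvv" -> "ythkk" -> "hkk"
  "kjgqsxv" -> "zyvfhmk" -> "vfhmk"
  probe: "xawjmdgedym" -> "mplybsvtsnb" -> "lybsvtsnb"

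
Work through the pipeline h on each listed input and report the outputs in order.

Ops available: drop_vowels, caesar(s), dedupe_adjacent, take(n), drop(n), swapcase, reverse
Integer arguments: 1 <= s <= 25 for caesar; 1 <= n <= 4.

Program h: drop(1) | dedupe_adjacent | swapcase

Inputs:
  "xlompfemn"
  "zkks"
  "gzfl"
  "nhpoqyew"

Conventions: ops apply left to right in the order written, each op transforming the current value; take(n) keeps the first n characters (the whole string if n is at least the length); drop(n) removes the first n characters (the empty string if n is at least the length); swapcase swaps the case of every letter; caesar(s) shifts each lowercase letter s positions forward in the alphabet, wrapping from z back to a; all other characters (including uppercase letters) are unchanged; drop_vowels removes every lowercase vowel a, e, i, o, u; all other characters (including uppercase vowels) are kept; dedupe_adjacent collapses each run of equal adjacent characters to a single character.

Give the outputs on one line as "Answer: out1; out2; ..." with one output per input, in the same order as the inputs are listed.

"LOMPFEMN"; "KS"; "ZFL"; "HPOQYEW"

Execution, op by op:
  "xlompfemn" -> "lompfemn" -> "lompfemn" -> "LOMPFEMN"
  "zkks" -> "kks" -> "ks" -> "KS"
  "gzfl" -> "zfl" -> "zfl" -> "ZFL"
  "nhpoqyew" -> "hpoqyew" -> "hpoqyew" -> "HPOQYEW"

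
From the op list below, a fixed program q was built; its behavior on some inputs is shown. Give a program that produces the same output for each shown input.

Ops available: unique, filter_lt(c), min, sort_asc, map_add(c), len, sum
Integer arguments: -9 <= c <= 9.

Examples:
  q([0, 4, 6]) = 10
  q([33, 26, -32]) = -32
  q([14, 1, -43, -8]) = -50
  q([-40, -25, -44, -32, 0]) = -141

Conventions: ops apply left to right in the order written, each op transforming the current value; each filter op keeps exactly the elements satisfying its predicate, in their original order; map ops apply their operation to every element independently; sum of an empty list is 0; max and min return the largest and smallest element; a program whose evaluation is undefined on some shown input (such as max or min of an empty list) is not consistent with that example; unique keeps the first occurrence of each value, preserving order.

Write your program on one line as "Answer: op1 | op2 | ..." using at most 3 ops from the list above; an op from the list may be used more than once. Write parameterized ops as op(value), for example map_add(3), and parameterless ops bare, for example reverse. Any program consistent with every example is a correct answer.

filter_lt(8) | sum

Check, running the answer program on each example:
  [0, 4, 6] -> [0, 4, 6] -> 10
  [33, 26, -32] -> [-32] -> -32
  [14, 1, -43, -8] -> [1, -43, -8] -> -50
  [-40, -25, -44, -32, 0] -> [-40, -25, -44, -32, 0] -> -141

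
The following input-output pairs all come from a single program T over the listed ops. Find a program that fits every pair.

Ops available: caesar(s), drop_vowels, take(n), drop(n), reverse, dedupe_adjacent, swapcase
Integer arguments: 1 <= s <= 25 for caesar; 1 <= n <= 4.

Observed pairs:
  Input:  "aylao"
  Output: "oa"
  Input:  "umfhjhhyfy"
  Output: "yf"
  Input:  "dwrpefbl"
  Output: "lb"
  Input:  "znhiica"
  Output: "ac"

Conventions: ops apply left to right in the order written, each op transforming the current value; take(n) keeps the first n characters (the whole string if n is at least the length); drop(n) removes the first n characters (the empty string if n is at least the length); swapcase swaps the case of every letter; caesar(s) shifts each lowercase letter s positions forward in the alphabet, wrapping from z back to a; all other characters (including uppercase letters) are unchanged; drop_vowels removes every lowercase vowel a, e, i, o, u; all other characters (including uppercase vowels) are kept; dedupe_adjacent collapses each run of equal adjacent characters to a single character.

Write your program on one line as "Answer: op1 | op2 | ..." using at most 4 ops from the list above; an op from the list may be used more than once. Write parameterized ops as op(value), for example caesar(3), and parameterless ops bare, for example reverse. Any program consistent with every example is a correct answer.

dedupe_adjacent | drop(3) | reverse | take(2)

Check, running the answer program on each example:
  "aylao" -> "aylao" -> "ao" -> "oa" -> "oa"
  "umfhjhhyfy" -> "umfhjhyfy" -> "hjhyfy" -> "yfyhjh" -> "yf"
  "dwrpefbl" -> "dwrpefbl" -> "pefbl" -> "lbfep" -> "lb"
  "znhiica" -> "znhica" -> "ica" -> "aci" -> "ac"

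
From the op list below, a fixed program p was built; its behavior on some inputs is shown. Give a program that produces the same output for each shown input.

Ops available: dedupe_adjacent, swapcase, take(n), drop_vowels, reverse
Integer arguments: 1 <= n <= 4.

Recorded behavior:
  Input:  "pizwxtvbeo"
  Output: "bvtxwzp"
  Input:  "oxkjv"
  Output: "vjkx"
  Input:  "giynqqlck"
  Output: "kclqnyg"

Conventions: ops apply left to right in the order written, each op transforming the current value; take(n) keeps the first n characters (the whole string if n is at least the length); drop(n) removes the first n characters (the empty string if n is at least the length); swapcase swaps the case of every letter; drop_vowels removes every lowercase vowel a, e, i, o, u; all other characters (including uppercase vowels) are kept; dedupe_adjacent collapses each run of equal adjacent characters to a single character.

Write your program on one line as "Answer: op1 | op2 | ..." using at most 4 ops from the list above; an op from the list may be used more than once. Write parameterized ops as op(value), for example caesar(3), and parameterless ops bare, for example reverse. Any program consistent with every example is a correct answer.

dedupe_adjacent | drop_vowels | reverse

Check, running the answer program on each example:
  "pizwxtvbeo" -> "pizwxtvbeo" -> "pzwxtvb" -> "bvtxwzp"
  "oxkjv" -> "oxkjv" -> "xkjv" -> "vjkx"
  "giynqqlck" -> "giynqlck" -> "gynqlck" -> "kclqnyg"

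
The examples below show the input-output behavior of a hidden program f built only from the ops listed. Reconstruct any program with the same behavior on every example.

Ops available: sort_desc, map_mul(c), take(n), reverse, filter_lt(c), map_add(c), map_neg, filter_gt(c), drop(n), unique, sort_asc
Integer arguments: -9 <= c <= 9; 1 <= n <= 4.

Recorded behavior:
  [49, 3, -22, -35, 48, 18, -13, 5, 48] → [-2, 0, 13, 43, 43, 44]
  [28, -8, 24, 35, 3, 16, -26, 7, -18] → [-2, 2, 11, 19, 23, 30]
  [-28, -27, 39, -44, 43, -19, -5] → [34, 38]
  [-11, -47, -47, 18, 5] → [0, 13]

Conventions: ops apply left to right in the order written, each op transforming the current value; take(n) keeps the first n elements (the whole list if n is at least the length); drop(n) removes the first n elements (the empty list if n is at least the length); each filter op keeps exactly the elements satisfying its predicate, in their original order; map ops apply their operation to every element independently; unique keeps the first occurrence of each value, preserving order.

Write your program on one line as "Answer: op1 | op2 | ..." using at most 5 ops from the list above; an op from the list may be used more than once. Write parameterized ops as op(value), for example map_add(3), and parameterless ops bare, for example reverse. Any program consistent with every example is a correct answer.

sort_desc | map_add(-5) | reverse | filter_gt(-3)

Check, running the answer program on each example:
  [49, 3, -22, -35, 48, 18, -13, 5, 48] -> [49, 48, 48, 18, 5, 3, -13, -22, -35] -> [44, 43, 43, 13, 0, -2, -18, -27, -40] -> [-40, -27, -18, -2, 0, 13, 43, 43, 44] -> [-2, 0, 13, 43, 43, 44]
  [28, -8, 24, 35, 3, 16, -26, 7, -18] -> [35, 28, 24, 16, 7, 3, -8, -18, -26] -> [30, 23, 19, 11, 2, -2, -13, -23, -31] -> [-31, -23, -13, -2, 2, 11, 19, 23, 30] -> [-2, 2, 11, 19, 23, 30]
  [-28, -27, 39, -44, 43, -19, -5] -> [43, 39, -5, -19, -27, -28, -44] -> [38, 34, -10, -24, -32, -33, -49] -> [-49, -33, -32, -24, -10, 34, 38] -> [34, 38]
  [-11, -47, -47, 18, 5] -> [18, 5, -11, -47, -47] -> [13, 0, -16, -52, -52] -> [-52, -52, -16, 0, 13] -> [0, 13]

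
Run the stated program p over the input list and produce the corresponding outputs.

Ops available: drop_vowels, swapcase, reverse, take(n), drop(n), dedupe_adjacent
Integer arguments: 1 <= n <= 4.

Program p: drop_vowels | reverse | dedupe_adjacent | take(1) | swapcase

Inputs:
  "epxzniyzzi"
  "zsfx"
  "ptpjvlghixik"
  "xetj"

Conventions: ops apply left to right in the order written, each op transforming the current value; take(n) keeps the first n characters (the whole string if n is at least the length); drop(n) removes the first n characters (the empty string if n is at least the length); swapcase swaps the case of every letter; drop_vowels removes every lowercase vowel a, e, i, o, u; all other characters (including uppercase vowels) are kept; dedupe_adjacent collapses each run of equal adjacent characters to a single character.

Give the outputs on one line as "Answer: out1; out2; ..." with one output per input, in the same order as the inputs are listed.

Execution, op by op:
  "epxzniyzzi" -> "pxznyzz" -> "zzynzxp" -> "zynzxp" -> "z" -> "Z"
  "zsfx" -> "zsfx" -> "xfsz" -> "xfsz" -> "x" -> "X"
  "ptpjvlghixik" -> "ptpjvlghxk" -> "kxhglvjptp" -> "kxhglvjptp" -> "k" -> "K"
  "xetj" -> "xtj" -> "jtx" -> "jtx" -> "j" -> "J"

"Z"; "X"; "K"; "J"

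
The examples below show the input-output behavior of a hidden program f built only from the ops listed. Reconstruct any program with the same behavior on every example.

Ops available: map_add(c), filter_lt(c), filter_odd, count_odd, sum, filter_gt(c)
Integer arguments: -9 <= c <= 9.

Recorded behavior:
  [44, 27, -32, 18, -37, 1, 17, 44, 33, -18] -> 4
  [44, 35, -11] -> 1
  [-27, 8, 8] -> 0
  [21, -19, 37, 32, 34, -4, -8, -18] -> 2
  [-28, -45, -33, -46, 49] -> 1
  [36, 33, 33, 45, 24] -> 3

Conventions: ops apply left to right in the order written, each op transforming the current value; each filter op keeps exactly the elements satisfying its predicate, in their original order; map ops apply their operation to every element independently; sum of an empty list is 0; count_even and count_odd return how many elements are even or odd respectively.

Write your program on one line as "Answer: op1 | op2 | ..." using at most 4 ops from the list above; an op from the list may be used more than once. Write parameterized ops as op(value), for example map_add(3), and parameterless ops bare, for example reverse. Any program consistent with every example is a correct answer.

filter_gt(-8) | filter_odd | count_odd

Check, running the answer program on each example:
  [44, 27, -32, 18, -37, 1, 17, 44, 33, -18] -> [44, 27, 18, 1, 17, 44, 33] -> [27, 1, 17, 33] -> 4
  [44, 35, -11] -> [44, 35] -> [35] -> 1
  [-27, 8, 8] -> [8, 8] -> [] -> 0
  [21, -19, 37, 32, 34, -4, -8, -18] -> [21, 37, 32, 34, -4] -> [21, 37] -> 2
  [-28, -45, -33, -46, 49] -> [49] -> [49] -> 1
  [36, 33, 33, 45, 24] -> [36, 33, 33, 45, 24] -> [33, 33, 45] -> 3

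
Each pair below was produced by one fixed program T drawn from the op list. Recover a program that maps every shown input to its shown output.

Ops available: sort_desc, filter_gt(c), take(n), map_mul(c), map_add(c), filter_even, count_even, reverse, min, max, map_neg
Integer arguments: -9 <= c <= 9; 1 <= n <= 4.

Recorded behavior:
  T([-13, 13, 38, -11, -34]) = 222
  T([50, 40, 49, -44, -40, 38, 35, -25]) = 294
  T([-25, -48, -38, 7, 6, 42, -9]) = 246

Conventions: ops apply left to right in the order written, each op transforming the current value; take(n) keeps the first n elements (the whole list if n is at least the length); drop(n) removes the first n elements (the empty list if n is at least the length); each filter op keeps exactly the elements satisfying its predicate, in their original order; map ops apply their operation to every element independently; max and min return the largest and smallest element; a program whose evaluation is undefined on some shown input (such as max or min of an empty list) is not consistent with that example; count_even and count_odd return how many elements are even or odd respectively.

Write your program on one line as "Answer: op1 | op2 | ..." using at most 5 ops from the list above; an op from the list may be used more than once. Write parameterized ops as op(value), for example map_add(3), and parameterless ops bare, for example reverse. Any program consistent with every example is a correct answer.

filter_even | map_mul(6) | map_add(-6) | max

Check, running the answer program on each example:
  [-13, 13, 38, -11, -34] -> [38, -34] -> [228, -204] -> [222, -210] -> 222
  [50, 40, 49, -44, -40, 38, 35, -25] -> [50, 40, -44, -40, 38] -> [300, 240, -264, -240, 228] -> [294, 234, -270, -246, 222] -> 294
  [-25, -48, -38, 7, 6, 42, -9] -> [-48, -38, 6, 42] -> [-288, -228, 36, 252] -> [-294, -234, 30, 246] -> 246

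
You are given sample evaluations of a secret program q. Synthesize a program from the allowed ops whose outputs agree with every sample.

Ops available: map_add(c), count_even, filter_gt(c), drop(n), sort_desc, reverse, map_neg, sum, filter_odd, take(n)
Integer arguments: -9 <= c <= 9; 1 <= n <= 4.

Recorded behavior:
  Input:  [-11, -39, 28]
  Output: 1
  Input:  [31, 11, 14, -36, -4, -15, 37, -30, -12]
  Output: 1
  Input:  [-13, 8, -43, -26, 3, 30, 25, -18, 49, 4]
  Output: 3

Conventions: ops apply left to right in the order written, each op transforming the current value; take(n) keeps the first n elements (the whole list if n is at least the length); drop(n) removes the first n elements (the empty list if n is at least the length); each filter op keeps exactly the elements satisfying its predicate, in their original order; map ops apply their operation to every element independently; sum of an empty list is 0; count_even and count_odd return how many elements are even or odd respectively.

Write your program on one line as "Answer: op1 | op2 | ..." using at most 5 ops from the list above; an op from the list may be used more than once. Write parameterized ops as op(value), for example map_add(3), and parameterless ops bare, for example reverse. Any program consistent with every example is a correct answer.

filter_gt(-5) | filter_gt(1) | sort_desc | count_even

Check, running the answer program on each example:
  [-11, -39, 28] -> [28] -> [28] -> [28] -> 1
  [31, 11, 14, -36, -4, -15, 37, -30, -12] -> [31, 11, 14, -4, 37] -> [31, 11, 14, 37] -> [37, 31, 14, 11] -> 1
  [-13, 8, -43, -26, 3, 30, 25, -18, 49, 4] -> [8, 3, 30, 25, 49, 4] -> [8, 3, 30, 25, 49, 4] -> [49, 30, 25, 8, 4, 3] -> 3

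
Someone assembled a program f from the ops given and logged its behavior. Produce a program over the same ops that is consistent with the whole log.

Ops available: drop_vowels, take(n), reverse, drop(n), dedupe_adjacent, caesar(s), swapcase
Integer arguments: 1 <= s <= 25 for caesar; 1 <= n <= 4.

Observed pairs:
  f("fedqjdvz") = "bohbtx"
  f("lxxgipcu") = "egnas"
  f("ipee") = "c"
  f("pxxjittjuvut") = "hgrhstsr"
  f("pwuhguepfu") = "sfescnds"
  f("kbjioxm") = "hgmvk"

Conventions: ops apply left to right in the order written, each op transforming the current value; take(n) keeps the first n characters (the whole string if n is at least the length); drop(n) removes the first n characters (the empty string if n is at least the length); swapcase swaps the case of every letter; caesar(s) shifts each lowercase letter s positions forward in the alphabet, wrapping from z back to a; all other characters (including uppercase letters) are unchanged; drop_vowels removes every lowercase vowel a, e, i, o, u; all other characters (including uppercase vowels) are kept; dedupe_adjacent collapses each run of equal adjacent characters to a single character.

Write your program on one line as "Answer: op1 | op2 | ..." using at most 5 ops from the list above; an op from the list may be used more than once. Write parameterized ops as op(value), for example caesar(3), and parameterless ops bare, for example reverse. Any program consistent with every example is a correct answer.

dedupe_adjacent | drop(2) | caesar(10) | caesar(14)

Check, running the answer program on each example:
  "fedqjdvz" -> "fedqjdvz" -> "dqjdvz" -> "natnfj" -> "bohbtx"
  "lxxgipcu" -> "lxgipcu" -> "gipcu" -> "qszme" -> "egnas"
  "ipee" -> "ipe" -> "e" -> "o" -> "c"
  "pxxjittjuvut" -> "pxjitjuvut" -> "jitjuvut" -> "tsdtefed" -> "hgrhstsr"
  "pwuhguepfu" -> "pwuhguepfu" -> "uhguepfu" -> "erqeozpe" -> "sfescnds"
  "kbjioxm" -> "kbjioxm" -> "jioxm" -> "tsyhw" -> "hgmvk"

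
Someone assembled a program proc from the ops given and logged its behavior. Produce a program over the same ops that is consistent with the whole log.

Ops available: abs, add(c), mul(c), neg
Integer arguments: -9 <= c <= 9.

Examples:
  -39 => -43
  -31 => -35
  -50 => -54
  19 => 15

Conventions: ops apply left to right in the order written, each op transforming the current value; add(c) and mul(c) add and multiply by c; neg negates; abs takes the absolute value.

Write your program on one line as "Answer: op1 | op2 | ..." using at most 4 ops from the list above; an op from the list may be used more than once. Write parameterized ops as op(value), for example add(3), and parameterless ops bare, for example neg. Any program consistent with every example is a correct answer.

neg | add(4) | neg

Check, running the answer program on each example:
  -39 -> 39 -> 43 -> -43
  -31 -> 31 -> 35 -> -35
  -50 -> 50 -> 54 -> -54
  19 -> -19 -> -15 -> 15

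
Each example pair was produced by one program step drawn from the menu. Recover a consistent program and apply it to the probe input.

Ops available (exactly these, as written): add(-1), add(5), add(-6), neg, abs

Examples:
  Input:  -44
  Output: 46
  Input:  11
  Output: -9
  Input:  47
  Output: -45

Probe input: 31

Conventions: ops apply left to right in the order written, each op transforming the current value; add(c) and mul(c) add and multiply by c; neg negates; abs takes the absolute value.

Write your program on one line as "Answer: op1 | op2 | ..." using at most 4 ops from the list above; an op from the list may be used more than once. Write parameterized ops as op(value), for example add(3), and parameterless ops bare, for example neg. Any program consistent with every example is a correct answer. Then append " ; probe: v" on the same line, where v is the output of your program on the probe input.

add(-1) | add(-1) | neg ; probe: -29

Check, running the answer program on each example:
  -44 -> -45 -> -46 -> 46
  11 -> 10 -> 9 -> -9
  47 -> 46 -> 45 -> -45
  probe: 31 -> 30 -> 29 -> -29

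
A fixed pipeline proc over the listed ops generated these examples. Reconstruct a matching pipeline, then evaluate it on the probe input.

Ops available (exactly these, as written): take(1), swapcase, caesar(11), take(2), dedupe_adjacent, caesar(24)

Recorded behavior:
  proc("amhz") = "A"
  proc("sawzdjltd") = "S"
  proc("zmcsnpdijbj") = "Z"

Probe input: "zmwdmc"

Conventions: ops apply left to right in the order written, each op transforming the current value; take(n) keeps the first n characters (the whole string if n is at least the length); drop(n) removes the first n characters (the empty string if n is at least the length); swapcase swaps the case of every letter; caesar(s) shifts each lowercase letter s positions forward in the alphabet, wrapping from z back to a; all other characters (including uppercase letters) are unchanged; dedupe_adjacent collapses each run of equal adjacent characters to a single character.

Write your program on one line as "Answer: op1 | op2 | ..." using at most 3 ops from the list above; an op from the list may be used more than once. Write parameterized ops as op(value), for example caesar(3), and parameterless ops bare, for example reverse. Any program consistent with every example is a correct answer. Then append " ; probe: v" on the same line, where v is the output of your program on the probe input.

swapcase | take(1) ; probe: "Z"

Check, running the answer program on each example:
  "amhz" -> "AMHZ" -> "A"
  "sawzdjltd" -> "SAWZDJLTD" -> "S"
  "zmcsnpdijbj" -> "ZMCSNPDIJBJ" -> "Z"
  probe: "zmwdmc" -> "ZMWDMC" -> "Z"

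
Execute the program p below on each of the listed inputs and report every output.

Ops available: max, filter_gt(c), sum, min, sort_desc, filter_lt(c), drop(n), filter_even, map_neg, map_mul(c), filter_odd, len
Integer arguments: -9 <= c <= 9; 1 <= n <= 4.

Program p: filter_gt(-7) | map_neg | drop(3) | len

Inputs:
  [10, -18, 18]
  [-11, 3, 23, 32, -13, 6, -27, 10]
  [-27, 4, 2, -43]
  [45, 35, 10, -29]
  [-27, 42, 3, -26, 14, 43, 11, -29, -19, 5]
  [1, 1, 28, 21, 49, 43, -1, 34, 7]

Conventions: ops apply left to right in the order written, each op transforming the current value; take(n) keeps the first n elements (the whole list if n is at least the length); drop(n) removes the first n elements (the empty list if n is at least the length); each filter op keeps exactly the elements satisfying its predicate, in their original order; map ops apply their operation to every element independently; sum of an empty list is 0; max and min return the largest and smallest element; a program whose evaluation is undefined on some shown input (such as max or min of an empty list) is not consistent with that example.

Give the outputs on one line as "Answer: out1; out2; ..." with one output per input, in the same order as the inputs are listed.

Execution, op by op:
  [10, -18, 18] -> [10, 18] -> [-10, -18] -> [] -> 0
  [-11, 3, 23, 32, -13, 6, -27, 10] -> [3, 23, 32, 6, 10] -> [-3, -23, -32, -6, -10] -> [-6, -10] -> 2
  [-27, 4, 2, -43] -> [4, 2] -> [-4, -2] -> [] -> 0
  [45, 35, 10, -29] -> [45, 35, 10] -> [-45, -35, -10] -> [] -> 0
  [-27, 42, 3, -26, 14, 43, 11, -29, -19, 5] -> [42, 3, 14, 43, 11, 5] -> [-42, -3, -14, -43, -11, -5] -> [-43, -11, -5] -> 3
  [1, 1, 28, 21, 49, 43, -1, 34, 7] -> [1, 1, 28, 21, 49, 43, -1, 34, 7] -> [-1, -1, -28, -21, -49, -43, 1, -34, -7] -> [-21, -49, -43, 1, -34, -7] -> 6

0; 2; 0; 0; 3; 6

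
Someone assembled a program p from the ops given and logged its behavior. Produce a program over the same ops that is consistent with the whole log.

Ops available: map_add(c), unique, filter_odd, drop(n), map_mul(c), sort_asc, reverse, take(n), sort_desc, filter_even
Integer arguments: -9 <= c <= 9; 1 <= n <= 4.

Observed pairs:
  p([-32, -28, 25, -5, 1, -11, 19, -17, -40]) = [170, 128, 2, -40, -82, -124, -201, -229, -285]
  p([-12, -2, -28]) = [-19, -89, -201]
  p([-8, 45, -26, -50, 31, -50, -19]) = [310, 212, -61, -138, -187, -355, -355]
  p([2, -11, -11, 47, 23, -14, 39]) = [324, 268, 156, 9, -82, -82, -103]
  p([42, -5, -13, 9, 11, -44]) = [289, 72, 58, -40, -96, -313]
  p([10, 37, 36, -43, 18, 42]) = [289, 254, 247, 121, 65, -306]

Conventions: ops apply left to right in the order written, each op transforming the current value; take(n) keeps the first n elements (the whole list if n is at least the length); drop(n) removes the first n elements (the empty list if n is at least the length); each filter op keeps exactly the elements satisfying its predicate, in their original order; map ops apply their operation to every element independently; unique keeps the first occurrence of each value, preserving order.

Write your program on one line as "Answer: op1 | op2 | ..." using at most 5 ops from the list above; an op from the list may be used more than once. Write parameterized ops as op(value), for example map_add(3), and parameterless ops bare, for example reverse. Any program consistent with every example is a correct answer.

sort_asc | map_mul(7) | map_add(-5) | sort_desc

Check, running the answer program on each example:
  [-32, -28, 25, -5, 1, -11, 19, -17, -40] -> [-40, -32, -28, -17, -11, -5, 1, 19, 25] -> [-280, -224, -196, -119, -77, -35, 7, 133, 175] -> [-285, -229, -201, -124, -82, -40, 2, 128, 170] -> [170, 128, 2, -40, -82, -124, -201, -229, -285]
  [-12, -2, -28] -> [-28, -12, -2] -> [-196, -84, -14] -> [-201, -89, -19] -> [-19, -89, -201]
  [-8, 45, -26, -50, 31, -50, -19] -> [-50, -50, -26, -19, -8, 31, 45] -> [-350, -350, -182, -133, -56, 217, 315] -> [-355, -355, -187, -138, -61, 212, 310] -> [310, 212, -61, -138, -187, -355, -355]
  [2, -11, -11, 47, 23, -14, 39] -> [-14, -11, -11, 2, 23, 39, 47] -> [-98, -77, -77, 14, 161, 273, 329] -> [-103, -82, -82, 9, 156, 268, 324] -> [324, 268, 156, 9, -82, -82, -103]
  [42, -5, -13, 9, 11, -44] -> [-44, -13, -5, 9, 11, 42] -> [-308, -91, -35, 63, 77, 294] -> [-313, -96, -40, 58, 72, 289] -> [289, 72, 58, -40, -96, -313]
  [10, 37, 36, -43, 18, 42] -> [-43, 10, 18, 36, 37, 42] -> [-301, 70, 126, 252, 259, 294] -> [-306, 65, 121, 247, 254, 289] -> [289, 254, 247, 121, 65, -306]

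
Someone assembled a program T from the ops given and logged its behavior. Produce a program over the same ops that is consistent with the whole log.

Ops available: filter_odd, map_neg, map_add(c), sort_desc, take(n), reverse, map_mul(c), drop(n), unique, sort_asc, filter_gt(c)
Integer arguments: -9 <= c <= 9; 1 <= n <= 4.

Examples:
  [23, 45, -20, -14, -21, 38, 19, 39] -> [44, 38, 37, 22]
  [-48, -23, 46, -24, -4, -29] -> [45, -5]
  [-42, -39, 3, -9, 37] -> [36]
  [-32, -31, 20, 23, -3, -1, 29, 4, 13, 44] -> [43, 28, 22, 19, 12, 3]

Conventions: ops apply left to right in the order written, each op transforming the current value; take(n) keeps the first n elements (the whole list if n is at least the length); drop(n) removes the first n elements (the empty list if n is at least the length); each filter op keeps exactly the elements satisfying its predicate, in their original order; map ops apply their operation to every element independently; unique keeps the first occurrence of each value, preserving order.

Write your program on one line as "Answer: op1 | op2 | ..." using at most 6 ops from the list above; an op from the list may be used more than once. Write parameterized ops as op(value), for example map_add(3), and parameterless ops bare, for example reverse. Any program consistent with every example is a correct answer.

map_mul(-1) | sort_desc | drop(4) | map_add(1) | reverse | map_neg

Check, running the answer program on each example:
  [23, 45, -20, -14, -21, 38, 19, 39] -> [-23, -45, 20, 14, 21, -38, -19, -39] -> [21, 20, 14, -19, -23, -38, -39, -45] -> [-23, -38, -39, -45] -> [-22, -37, -38, -44] -> [-44, -38, -37, -22] -> [44, 38, 37, 22]
  [-48, -23, 46, -24, -4, -29] -> [48, 23, -46, 24, 4, 29] -> [48, 29, 24, 23, 4, -46] -> [4, -46] -> [5, -45] -> [-45, 5] -> [45, -5]
  [-42, -39, 3, -9, 37] -> [42, 39, -3, 9, -37] -> [42, 39, 9, -3, -37] -> [-37] -> [-36] -> [-36] -> [36]
  [-32, -31, 20, 23, -3, -1, 29, 4, 13, 44] -> [32, 31, -20, -23, 3, 1, -29, -4, -13, -44] -> [32, 31, 3, 1, -4, -13, -20, -23, -29, -44] -> [-4, -13, -20, -23, -29, -44] -> [-3, -12, -19, -22, -28, -43] -> [-43, -28, -22, -19, -12, -3] -> [43, 28, 22, 19, 12, 3]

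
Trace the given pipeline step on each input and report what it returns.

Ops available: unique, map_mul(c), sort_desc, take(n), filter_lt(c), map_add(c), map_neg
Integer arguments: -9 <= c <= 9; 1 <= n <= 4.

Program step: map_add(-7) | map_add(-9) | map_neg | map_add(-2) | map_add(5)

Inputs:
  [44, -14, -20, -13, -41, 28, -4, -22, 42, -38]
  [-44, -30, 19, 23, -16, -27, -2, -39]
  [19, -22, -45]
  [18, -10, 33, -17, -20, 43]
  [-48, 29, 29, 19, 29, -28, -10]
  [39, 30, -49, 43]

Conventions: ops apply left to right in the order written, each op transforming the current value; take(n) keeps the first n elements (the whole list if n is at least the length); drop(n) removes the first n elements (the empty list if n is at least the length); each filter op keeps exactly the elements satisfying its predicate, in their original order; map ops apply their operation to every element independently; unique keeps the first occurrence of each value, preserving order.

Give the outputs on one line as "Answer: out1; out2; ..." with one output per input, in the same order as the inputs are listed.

[-25, 33, 39, 32, 60, -9, 23, 41, -23, 57]; [63, 49, 0, -4, 35, 46, 21, 58]; [0, 41, 64]; [1, 29, -14, 36, 39, -24]; [67, -10, -10, 0, -10, 47, 29]; [-20, -11, 68, -24]

Execution, op by op:
  [44, -14, -20, -13, -41, 28, -4, -22, 42, -38] -> [37, -21, -27, -20, -48, 21, -11, -29, 35, -45] -> [28, -30, -36, -29, -57, 12, -20, -38, 26, -54] -> [-28, 30, 36, 29, 57, -12, 20, 38, -26, 54] -> [-30, 28, 34, 27, 55, -14, 18, 36, -28, 52] -> [-25, 33, 39, 32, 60, -9, 23, 41, -23, 57]
  [-44, -30, 19, 23, -16, -27, -2, -39] -> [-51, -37, 12, 16, -23, -34, -9, -46] -> [-60, -46, 3, 7, -32, -43, -18, -55] -> [60, 46, -3, -7, 32, 43, 18, 55] -> [58, 44, -5, -9, 30, 41, 16, 53] -> [63, 49, 0, -4, 35, 46, 21, 58]
  [19, -22, -45] -> [12, -29, -52] -> [3, -38, -61] -> [-3, 38, 61] -> [-5, 36, 59] -> [0, 41, 64]
  [18, -10, 33, -17, -20, 43] -> [11, -17, 26, -24, -27, 36] -> [2, -26, 17, -33, -36, 27] -> [-2, 26, -17, 33, 36, -27] -> [-4, 24, -19, 31, 34, -29] -> [1, 29, -14, 36, 39, -24]
  [-48, 29, 29, 19, 29, -28, -10] -> [-55, 22, 22, 12, 22, -35, -17] -> [-64, 13, 13, 3, 13, -44, -26] -> [64, -13, -13, -3, -13, 44, 26] -> [62, -15, -15, -5, -15, 42, 24] -> [67, -10, -10, 0, -10, 47, 29]
  [39, 30, -49, 43] -> [32, 23, -56, 36] -> [23, 14, -65, 27] -> [-23, -14, 65, -27] -> [-25, -16, 63, -29] -> [-20, -11, 68, -24]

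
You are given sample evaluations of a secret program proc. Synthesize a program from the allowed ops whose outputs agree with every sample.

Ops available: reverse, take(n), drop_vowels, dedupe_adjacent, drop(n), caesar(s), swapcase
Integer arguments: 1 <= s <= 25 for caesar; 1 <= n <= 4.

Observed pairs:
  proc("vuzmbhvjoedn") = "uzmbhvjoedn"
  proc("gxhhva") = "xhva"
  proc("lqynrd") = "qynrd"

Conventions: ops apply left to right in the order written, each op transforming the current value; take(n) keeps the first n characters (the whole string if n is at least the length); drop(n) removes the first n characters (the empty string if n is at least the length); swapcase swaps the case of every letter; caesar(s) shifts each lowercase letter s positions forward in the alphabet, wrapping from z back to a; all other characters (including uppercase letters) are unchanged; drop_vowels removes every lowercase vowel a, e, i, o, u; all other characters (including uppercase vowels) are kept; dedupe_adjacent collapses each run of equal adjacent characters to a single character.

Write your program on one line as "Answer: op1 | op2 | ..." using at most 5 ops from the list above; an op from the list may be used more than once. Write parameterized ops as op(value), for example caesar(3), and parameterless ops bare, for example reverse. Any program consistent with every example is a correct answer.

caesar(19) | dedupe_adjacent | caesar(7) | drop(1)

Check, running the answer program on each example:
  "vuzmbhvjoedn" -> "onsfuaochxwg" -> "onsfuaochxwg" -> "vuzmbhvjoedn" -> "uzmbhvjoedn"
  "gxhhva" -> "zqaaot" -> "zqaot" -> "gxhva" -> "xhva"
  "lqynrd" -> "ejrgkw" -> "ejrgkw" -> "lqynrd" -> "qynrd"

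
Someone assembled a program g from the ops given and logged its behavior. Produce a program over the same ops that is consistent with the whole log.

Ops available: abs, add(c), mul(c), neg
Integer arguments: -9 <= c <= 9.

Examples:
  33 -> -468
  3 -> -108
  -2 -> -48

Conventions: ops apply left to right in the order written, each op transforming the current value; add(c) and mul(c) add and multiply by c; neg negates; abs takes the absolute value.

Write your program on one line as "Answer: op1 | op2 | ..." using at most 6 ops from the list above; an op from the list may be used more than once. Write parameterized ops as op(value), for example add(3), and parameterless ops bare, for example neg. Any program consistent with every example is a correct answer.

neg | add(-6) | mul(3) | abs | mul(-4)

Check, running the answer program on each example:
  33 -> -33 -> -39 -> -117 -> 117 -> -468
  3 -> -3 -> -9 -> -27 -> 27 -> -108
  -2 -> 2 -> -4 -> -12 -> 12 -> -48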